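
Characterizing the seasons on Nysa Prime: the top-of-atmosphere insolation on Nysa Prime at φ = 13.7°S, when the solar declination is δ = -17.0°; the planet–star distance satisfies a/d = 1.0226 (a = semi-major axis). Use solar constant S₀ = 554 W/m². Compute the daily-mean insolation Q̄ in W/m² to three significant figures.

Q̄ ≈ 192 W/m²

cos H₀ = −tan(-13.7°) tan(-17.000°) = -0.0745, H₀ = 1.6454 rad.
Bracket: H₀ sin φ sin δ + cos φ cos δ sin H₀ = 1.6454×-0.23684×-0.29237 + 0.97155×0.95630×0.99722 = 0.113936 + 0.926510 = 1.040446.
Inverse-square distance factor (a/d)² = 1.0226² = 1.045711.
Q̄ = (S₀/π) × 1.045711 × [bracket] = (554/π) × 1.045711 × 1.040446 = 191.9 W/m².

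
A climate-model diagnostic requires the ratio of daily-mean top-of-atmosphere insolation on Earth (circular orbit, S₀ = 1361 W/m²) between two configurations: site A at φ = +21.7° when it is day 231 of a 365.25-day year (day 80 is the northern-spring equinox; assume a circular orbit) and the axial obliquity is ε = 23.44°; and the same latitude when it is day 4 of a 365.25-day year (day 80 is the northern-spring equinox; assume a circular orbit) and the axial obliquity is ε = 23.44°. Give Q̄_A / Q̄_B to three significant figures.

— Configuration A (φ=+21.7°):
Solar longitude: λ_s = 360° × (231 − 80)/365.25 = 148.830°.
sin δ = sin 23.44° × sin 148.830° = 0.20589, so δ = +11.882°.
cos H₀ = −tan(+21.7°) tan(+11.882°) = -0.0837, H₀ = 1.6546 rad.
Bracket: H₀ sin φ sin δ + cos φ cos δ sin H₀ = 1.6546×0.36975×0.20589 + 0.92913×0.97858×0.99649 = 0.125961 + 0.906037 = 1.031998.
Q̄ = (S₀/π) × [bracket] = (1361/π) × 1.031998 = 447.08 W/m².
— Configuration B (φ=+21.7°):
Solar longitude: λ_s = 360° × (4 − 80)/365.25 = -74.908°, i.e. -74.908° + 360° = 285.092°.
sin δ = sin 23.44° × sin 285.092° = -0.38407, so δ = -22.586°.
cos H₀ = −tan(+21.7°) tan(-22.586°) = 0.1655, H₀ = 1.4045 rad.
Bracket: H₀ sin φ sin δ + cos φ cos δ sin H₀ = 1.4045×0.36975×-0.38407 + 0.92913×0.92330×0.98620 = -0.199453 + 0.846027 = 0.646574.
Q̄ = (S₀/π) × [bracket] = (1361/π) × 0.646574 = 280.11 W/m².
Ratio Q̄_A / Q̄_B = 447.08 / 280.11 = 1.596.

Q̄_A / Q̄_B ≈ 1.60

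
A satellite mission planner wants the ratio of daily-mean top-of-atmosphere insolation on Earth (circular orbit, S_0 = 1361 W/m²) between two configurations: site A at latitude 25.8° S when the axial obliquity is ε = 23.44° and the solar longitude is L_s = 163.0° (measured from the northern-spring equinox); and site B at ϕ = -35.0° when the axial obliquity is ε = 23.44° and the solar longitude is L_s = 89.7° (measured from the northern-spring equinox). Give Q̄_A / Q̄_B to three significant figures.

— Configuration A (ϕ=-25.8°):
Solar declination: sin δ = sin ε · sin L_s = sin 23.44° × sin 163.0° = 0.11630, so δ = +6.679°.
cos h₀ = −tan(-25.8°) tan(+6.679°) = 0.0566, h₀ = 1.5142 rad.
Bracket: h₀ sin ϕ sin δ + cos ϕ cos δ sin h₀ = 1.5142×-0.43523×0.11630 + 0.90032×0.99321×0.99840 = -0.076645 + 0.892776 = 0.816131.
Q̄ = (S_0/π) × [bracket] = (1361/π) × 0.816131 = 353.56 W/m².
— Configuration B (ϕ=-35.0°):
Solar declination: sin δ = sin ε · sin L_s = sin 23.44° × sin 89.7° = 0.39778, so δ = +23.440°.
cos h₀ = −tan(-35.0°) tan(+23.440°) = 0.3036, h₀ = 1.2623 rad.
Bracket: h₀ sin ϕ sin δ + cos ϕ cos δ sin h₀ = 1.2623×-0.57358×0.39778 + 0.81915×0.91748×0.95281 = -0.288005 + 0.716088 = 0.428083.
Q̄ = (S_0/π) × [bracket] = (1361/π) × 0.428083 = 185.45 W/m².
Ratio Q̄_A / Q̄_B = 353.56 / 185.45 = 1.906.

Q̄_A / Q̄_B ≈ 1.91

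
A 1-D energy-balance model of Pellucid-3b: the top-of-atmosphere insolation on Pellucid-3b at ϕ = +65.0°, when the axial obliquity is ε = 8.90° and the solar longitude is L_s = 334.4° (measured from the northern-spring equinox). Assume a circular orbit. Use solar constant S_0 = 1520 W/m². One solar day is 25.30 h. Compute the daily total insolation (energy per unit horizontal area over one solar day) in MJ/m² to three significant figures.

Solar declination: sin δ = sin ε · sin L_s = sin 8.90° × sin 334.4° = -0.06685, so δ = -3.833°.
cos h₀ = −tan(+65.0°) tan(-3.833°) = 0.1437, h₀ = 1.4266 rad.
Bracket: h₀ sin ϕ sin δ + cos ϕ cos δ sin h₀ = 1.4266×0.90631×-0.06685 + 0.42262×0.99776×0.98962 = -0.086433 + 0.417296 = 0.330863.
Q̄ = (S_0/π) × [bracket] = (1520/π) × 0.330863 = 160.08 W/m².
Daily total = Q̄ × 25.30 h × 3600 s/h = 160.08 × 25.30 × 3600 / 10⁶ = 14.58 MJ/m².

14.6 MJ/m²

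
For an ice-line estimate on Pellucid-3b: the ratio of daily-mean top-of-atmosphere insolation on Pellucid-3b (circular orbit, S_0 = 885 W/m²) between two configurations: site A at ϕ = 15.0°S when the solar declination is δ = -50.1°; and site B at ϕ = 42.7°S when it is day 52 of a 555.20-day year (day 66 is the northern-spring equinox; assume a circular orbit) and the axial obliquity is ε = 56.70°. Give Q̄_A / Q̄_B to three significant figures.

— Configuration A (ϕ=-15.0°):
cos h₀ = −tan(-15.0°) tan(-50.100°) = -0.3205, h₀ = 1.8970 rad.
Bracket: h₀ sin ϕ sin δ + cos ϕ cos δ sin h₀ = 1.8970×-0.25882×-0.76717 + 0.96593×0.64145×0.94726 = 0.376666 + 0.586918 = 0.963584.
Q̄ = (S_0/π) × [bracket] = (885/π) × 0.963584 = 271.45 W/m².
— Configuration B (ϕ=-42.7°):
Solar longitude: L_s = 360° × (52 − 66)/555.20 = -9.078°, i.e. -9.078° + 360° = 350.922°.
sin δ = sin 56.70° × sin 350.922° = -0.13187, so δ = -7.578°.
cos h₀ = −tan(-42.7°) tan(-7.578°) = -0.1228, h₀ = 1.6939 rad.
Bracket: h₀ sin ϕ sin δ + cos ϕ cos δ sin h₀ = 1.6939×-0.67816×-0.13187 + 0.73491×0.99127×0.99244 = 0.151484 + 0.722987 = 0.874471.
Q̄ = (S_0/π) × [bracket] = (885/π) × 0.874471 = 246.34 W/m².
Ratio Q̄_A / Q̄_B = 271.45 / 246.34 = 1.102.

Q̄_A / Q̄_B ≈ 1.10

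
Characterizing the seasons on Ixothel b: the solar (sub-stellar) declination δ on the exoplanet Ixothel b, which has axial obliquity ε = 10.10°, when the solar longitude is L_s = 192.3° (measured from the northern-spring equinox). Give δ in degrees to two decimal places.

sin δ = sin ε · sin L_s = sin 10.10° × sin 192.3° = -0.037358.
δ = arcsin(-0.037358) = -2.14°.

δ = -2.14°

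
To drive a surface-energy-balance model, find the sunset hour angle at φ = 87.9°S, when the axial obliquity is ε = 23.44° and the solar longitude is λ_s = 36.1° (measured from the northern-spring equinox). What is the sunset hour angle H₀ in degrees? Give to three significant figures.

Solar declination: sin δ = sin ε · sin λ_s = sin 23.44° × sin 36.1° = 0.23438, so δ = +13.555°.
cos H₀ = −tan φ · tan δ = 6.5749 ≥ 1, so the Sun never rises (polar night) and H₀ = 0.

H₀ = 0.00°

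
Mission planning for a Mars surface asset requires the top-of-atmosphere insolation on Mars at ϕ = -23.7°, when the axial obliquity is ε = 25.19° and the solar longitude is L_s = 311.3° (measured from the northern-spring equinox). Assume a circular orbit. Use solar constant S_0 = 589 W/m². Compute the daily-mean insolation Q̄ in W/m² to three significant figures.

Solar declination: sin δ = sin ε · sin L_s = sin 25.19° × sin 311.3° = -0.31975, so δ = -18.648°.
cos h₀ = −tan(-23.7°) tan(-18.648°) = -0.1481, h₀ = 1.7195 rad.
Bracket: h₀ sin ϕ sin δ + cos ϕ cos δ sin h₀ = 1.7195×-0.40195×-0.31975 + 0.91566×0.94750×0.98897 = 0.220996 + 0.858018 = 1.079014.
Q̄ = (S_0/π) × [bracket] = (589/π) × 1.079014 = 202.3 W/m².

Q̄ ≈ 202 W/m²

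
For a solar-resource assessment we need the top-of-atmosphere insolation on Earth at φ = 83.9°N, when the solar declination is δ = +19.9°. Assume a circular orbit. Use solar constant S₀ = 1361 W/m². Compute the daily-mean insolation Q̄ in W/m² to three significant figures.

cos H₀ = −tan(+83.9°) tan(+19.900°) = -3.3873 ≤ −1 ⇒ polar day, H₀ = π.
Bracket: H₀ sin φ sin δ + cos φ cos δ sin H₀ = 3.1416×0.99434×0.34038 + 0.10626×0.94029×0.00000 = 1.063285 + 0.000000 = 1.063285.
Q̄ = (S₀/π) × [bracket] = (1361/π) × 1.063285 = 460.6 W/m².

Q̄ ≈ 461 W/m²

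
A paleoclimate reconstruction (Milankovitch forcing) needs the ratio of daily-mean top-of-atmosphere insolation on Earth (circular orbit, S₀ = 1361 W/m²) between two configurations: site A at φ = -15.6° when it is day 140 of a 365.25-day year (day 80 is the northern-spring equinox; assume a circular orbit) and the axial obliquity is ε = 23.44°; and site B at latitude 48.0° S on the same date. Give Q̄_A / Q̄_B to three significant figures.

Q̄_A / Q̄_B ≈ 2.71

— Configuration A (φ=-15.6°):
Solar longitude: λ_s = 360° × (140 − 80)/365.25 = 59.138°.
sin δ = sin 23.44° × sin 59.138° = 0.34146, so δ = +19.966°.
cos H₀ = −tan(-15.6°) tan(+19.966°) = 0.1014, H₀ = 1.4692 rad.
Bracket: H₀ sin φ sin δ + cos φ cos δ sin H₀ = 1.4692×-0.26892×0.34146 + 0.96316×0.93990×0.99484 = -0.134910 + 0.900603 = 0.765693.
Q̄ = (S₀/π) × [bracket] = (1361/π) × 0.765693 = 331.71 W/m².
— Configuration B (φ=-48.0°):
cos H₀ = −tan(-48.0°) tan(+19.966°) = 0.4035, H₀ = 1.1555 rad.
Bracket: H₀ sin φ sin δ + cos φ cos δ sin H₀ = 1.1555×-0.74314×0.34146 + 0.66913×0.93990×0.91499 = -0.293211 + 0.575451 = 0.282240.
Q̄ = (S₀/π) × [bracket] = (1361/π) × 0.282240 = 122.27 W/m².
Ratio Q̄_A / Q̄_B = 331.71 / 122.27 = 2.713.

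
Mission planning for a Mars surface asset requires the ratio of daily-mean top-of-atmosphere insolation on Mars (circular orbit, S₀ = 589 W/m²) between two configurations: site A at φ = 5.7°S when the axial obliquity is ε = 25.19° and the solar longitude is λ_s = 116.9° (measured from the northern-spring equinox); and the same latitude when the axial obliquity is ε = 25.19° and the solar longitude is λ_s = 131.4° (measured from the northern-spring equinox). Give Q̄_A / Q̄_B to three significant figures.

— Configuration A (φ=-5.7°):
Solar declination: sin δ = sin ε · sin λ_s = sin 25.19° × sin 116.9° = 0.37957, so δ = +22.307°.
cos H₀ = −tan(-5.7°) tan(+22.307°) = 0.0410, H₀ = 1.5298 rad.
Bracket: H₀ sin φ sin δ + cos φ cos δ sin H₀ = 1.5298×-0.09932×0.37957 + 0.99506×0.92516×0.99916 = -0.057672 + 0.919816 = 0.862144.
Q̄ = (S₀/π) × [bracket] = (589/π) × 0.862144 = 161.64 W/m².
— Configuration B (φ=-5.7°):
Solar declination: sin δ = sin ε · sin λ_s = sin 25.19° × sin 131.4° = 0.31926, so δ = +18.618°.
cos H₀ = −tan(-5.7°) tan(+18.618°) = 0.0336, H₀ = 1.5372 rad.
Bracket: H₀ sin φ sin δ + cos φ cos δ sin H₀ = 1.5372×-0.09932×0.31926 + 0.99506×0.94767×0.99943 = -0.048743 + 0.942451 = 0.893708.
Q̄ = (S₀/π) × [bracket] = (589/π) × 0.893708 = 167.56 W/m².
Ratio Q̄_A / Q̄_B = 161.64 / 167.56 = 0.9647.

Q̄_A / Q̄_B ≈ 0.965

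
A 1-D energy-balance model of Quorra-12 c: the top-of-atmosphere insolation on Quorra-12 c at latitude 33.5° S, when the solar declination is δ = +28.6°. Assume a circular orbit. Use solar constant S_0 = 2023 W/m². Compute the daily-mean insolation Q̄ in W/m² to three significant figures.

cos h₀ = −tan(-33.5°) tan(+28.600°) = 0.3609, h₀ = 1.2016 rad.
Bracket: h₀ sin ϕ sin δ + cos ϕ cos δ sin h₀ = 1.2016×-0.55194×0.47869 + 0.83389×0.87798×0.93262 = -0.317473 + 0.682807 = 0.365334.
Q̄ = (S_0/π) × [bracket] = (2023/π) × 0.365334 = 235.3 W/m².

Q̄ ≈ 235 W/m²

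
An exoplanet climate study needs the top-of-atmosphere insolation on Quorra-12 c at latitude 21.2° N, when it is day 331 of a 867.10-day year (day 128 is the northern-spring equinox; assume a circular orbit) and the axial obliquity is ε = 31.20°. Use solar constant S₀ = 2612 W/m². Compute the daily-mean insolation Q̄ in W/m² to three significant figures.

Q̄ ≈ 926 W/m²

Solar longitude: λ_s = 360° × (331 − 128)/867.10 = 84.281°.
sin δ = sin 31.20° × sin 84.281° = 0.51545, so δ = +31.027°.
cos H₀ = −tan(+21.2°) tan(+31.027°) = -0.2333, H₀ = 1.8063 rad.
Bracket: H₀ sin φ sin δ + cos φ cos δ sin H₀ = 1.8063×0.36162×0.51545 + 0.93232×0.85692×0.97240 = 0.336689 + 0.776873 = 1.113562.
Q̄ = (S₀/π) × [bracket] = (2612/π) × 1.113562 = 925.8 W/m².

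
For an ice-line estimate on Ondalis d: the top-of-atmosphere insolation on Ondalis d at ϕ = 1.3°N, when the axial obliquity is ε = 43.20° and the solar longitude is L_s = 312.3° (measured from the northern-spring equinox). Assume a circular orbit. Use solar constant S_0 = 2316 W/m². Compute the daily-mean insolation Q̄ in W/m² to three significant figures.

Q̄ ≈ 622 W/m²

Solar declination: sin δ = sin ε · sin L_s = sin 43.20° × sin 312.3° = -0.50631, so δ = -30.419°.
cos h₀ = −tan(+1.3°) tan(-30.419°) = 0.0133, h₀ = 1.5575 rad.
Bracket: h₀ sin ϕ sin δ + cos ϕ cos δ sin h₀ = 1.5575×0.02269×-0.50631 + 0.99974×0.86235×0.99991 = -0.017893 + 0.862048 = 0.844155.
Q̄ = (S_0/π) × [bracket] = (2316/π) × 0.844155 = 622.3 W/m².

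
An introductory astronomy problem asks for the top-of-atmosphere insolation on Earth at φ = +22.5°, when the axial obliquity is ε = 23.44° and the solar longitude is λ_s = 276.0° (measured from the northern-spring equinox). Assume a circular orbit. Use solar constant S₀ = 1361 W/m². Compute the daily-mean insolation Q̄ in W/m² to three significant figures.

Solar declination: sin δ = sin ε · sin λ_s = sin 23.44° × sin 276.0° = -0.39561, so δ = -23.304°.
cos H₀ = −tan(+22.5°) tan(-23.304°) = 0.1784, H₀ = 1.3914 rad.
Bracket: H₀ sin φ sin δ + cos φ cos δ sin H₀ = 1.3914×0.38268×-0.39561 + 0.92388×0.91842×0.98395 = -0.210647 + 0.834891 = 0.624244.
Q̄ = (S₀/π) × [bracket] = (1361/π) × 0.624244 = 270.4 W/m².

Q̄ ≈ 270 W/m²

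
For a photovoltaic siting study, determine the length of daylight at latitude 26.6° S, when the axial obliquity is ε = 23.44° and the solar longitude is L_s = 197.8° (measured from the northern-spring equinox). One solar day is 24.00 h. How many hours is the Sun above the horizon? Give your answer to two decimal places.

Solar declination: sin δ = sin ε · sin L_s = sin 23.44° × sin 197.8° = -0.12160, so δ = -6.985°.
cos h₀ = −tan ϕ · tan δ = −tan(-26.6°) × tan(-6.985°) = -0.0613, so h₀ = 1.6322 rad = 93.52°.
Daylight = 2h₀/(2π) × 24.00 h = (1.6322/π) × 24.00 = 12.47 h.

12.47 h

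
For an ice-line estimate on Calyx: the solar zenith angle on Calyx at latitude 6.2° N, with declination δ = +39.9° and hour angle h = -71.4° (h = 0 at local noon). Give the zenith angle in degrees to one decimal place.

θ_z = 71.8°

cos θ_z = sin φ sin δ + cos φ cos δ cos h = 0.069276 + 0.243263 = 0.312539.
θ_z = arccos(0.312539) = 71.8°.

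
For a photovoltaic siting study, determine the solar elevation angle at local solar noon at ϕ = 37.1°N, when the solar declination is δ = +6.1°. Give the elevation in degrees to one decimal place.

At local noon the hour angle is zero, so the zenith angle equals |ϕ − δ| = |+37.1° − (+6.100°)| = 31.000°.
Elevation = 90° − 31.000° = 59.0°.

59.0°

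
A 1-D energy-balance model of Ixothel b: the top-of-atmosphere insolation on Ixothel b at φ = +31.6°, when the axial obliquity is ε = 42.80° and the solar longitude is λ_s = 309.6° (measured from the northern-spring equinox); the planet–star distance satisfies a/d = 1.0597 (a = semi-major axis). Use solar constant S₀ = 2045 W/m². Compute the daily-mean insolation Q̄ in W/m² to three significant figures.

Q̄ ≈ 254 W/m²

Solar declination: sin δ = sin ε · sin λ_s = sin 42.80° × sin 309.6° = -0.52352, so δ = -31.569°.
cos H₀ = −tan(+31.6°) tan(-31.569°) = 0.3780, H₀ = 1.1831 rad.
Bracket: H₀ sin φ sin δ + cos φ cos δ sin H₀ = 1.1831×0.52399×-0.52352 + 0.85173×0.85201×0.92580 = -0.324547 + 0.671837 = 0.347290.
Inverse-square distance factor (a/d)² = 1.0597² = 1.122964.
Q̄ = (S₀/π) × 1.122964 × [bracket] = (2045/π) × 1.122964 × 0.347290 = 253.9 W/m².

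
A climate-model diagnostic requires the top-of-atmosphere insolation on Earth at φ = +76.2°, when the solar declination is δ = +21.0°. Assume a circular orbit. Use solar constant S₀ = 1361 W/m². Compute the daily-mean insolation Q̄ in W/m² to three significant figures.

cos H₀ = −tan(+76.2°) tan(+21.000°) = -1.5628 ≤ −1 ⇒ polar day, H₀ = π.
Bracket: H₀ sin φ sin δ + cos φ cos δ sin H₀ = 3.1416×0.97113×0.35837 + 0.23853×0.93358×0.00000 = 1.093352 + 0.000000 = 1.093352.
Q̄ = (S₀/π) × [bracket] = (1361/π) × 1.093352 = 473.7 W/m².

Q̄ ≈ 474 W/m²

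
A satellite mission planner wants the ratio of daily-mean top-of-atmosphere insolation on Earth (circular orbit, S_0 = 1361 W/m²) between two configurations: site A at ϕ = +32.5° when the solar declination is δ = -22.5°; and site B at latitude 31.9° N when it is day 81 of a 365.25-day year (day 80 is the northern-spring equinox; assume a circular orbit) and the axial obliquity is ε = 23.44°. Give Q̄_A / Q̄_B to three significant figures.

— Configuration A (ϕ=+32.5°):
cos h₀ = −tan(+32.5°) tan(-22.500°) = 0.2639, h₀ = 1.3038 rad.
Bracket: h₀ sin ϕ sin δ + cos ϕ cos δ sin h₀ = 1.3038×0.53730×-0.38268 + 0.84339×0.92388×0.96455 = -0.268079 + 0.751569 = 0.483490.
Q̄ = (S_0/π) × [bracket] = (1361/π) × 0.483490 = 209.46 W/m².
— Configuration B (ϕ=+31.9°):
Solar longitude: L_s = 360° × (81 − 80)/365.25 = 0.986°.
sin δ = sin 23.44° × sin 0.986° = 0.00684, so δ = +0.392°.
cos h₀ = −tan(+31.9°) tan(+0.392°) = -0.0043, h₀ = 1.5751 rad.
Bracket: h₀ sin ϕ sin δ + cos ϕ cos δ sin h₀ = 1.5751×0.52844×0.00684 + 0.84897×0.99998×0.99999 = 0.005693 + 0.848945 = 0.854638.
Q̄ = (S_0/π) × [bracket] = (1361/π) × 0.854638 = 370.25 W/m².
Ratio Q̄_A / Q̄_B = 209.46 / 370.25 = 0.5657.

Q̄_A / Q̄_B ≈ 0.566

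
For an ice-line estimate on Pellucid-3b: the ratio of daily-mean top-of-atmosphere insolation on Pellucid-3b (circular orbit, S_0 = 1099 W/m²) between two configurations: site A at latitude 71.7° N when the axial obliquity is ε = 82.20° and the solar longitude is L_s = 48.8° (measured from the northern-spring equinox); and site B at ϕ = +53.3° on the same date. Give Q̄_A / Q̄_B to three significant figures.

— Configuration A (ϕ=+71.7°):
Solar declination: sin δ = sin ε · sin L_s = sin 82.20° × sin 48.8° = 0.74545, so δ = +48.198°.
cos h₀ = −tan(+71.7°) tan(+48.198°) = -3.3816 ≤ −1 ⇒ polar day, h₀ = π.
Bracket: h₀ sin ϕ sin δ + cos ϕ cos δ sin h₀ = 3.1416×0.94943×0.74545 + 0.31399×0.66656×0.00000 = 2.223476 + 0.000000 = 2.223476.
Q̄ = (S_0/π) × [bracket] = (1099/π) × 2.223476 = 777.82 W/m².
— Configuration B (ϕ=+53.3°):
cos h₀ = −tan(+53.3°) tan(+48.198°) = -1.5004 ≤ −1 ⇒ polar day, h₀ = π.
Bracket: h₀ sin ϕ sin δ + cos ϕ cos δ sin h₀ = 3.1416×0.80178×0.74545 + 0.59763×0.66656×0.00000 = 1.877693 + 0.000000 = 1.877693.
Q̄ = (S_0/π) × [bracket] = (1099/π) × 1.877693 = 656.86 W/m².
Ratio Q̄_A / Q̄_B = 777.82 / 656.86 = 1.184.

Q̄_A / Q̄_B ≈ 1.18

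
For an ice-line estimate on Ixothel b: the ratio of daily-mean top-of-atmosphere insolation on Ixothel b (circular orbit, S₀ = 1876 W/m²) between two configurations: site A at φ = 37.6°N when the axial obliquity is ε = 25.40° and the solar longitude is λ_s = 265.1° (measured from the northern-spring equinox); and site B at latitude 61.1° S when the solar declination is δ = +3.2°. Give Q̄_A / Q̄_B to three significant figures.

— Configuration A (φ=+37.6°):
Solar declination: sin δ = sin ε · sin λ_s = sin 25.40° × sin 265.1° = -0.42737, so δ = -25.301°.
cos H₀ = −tan(+37.6°) tan(-25.301°) = 0.3640, H₀ = 1.1982 rad.
Bracket: H₀ sin φ sin δ + cos φ cos δ sin H₀ = 1.1982×0.61015×-0.42737 + 0.79229×0.90408×0.93138 = -0.312442 + 0.667141 = 0.354699.
Q̄ = (S₀/π) × [bracket] = (1876/π) × 0.354699 = 211.81 W/m².
— Configuration B (φ=-61.1°):
cos H₀ = −tan(-61.1°) tan(+3.200°) = 0.1013, H₀ = 1.4693 rad.
Bracket: H₀ sin φ sin δ + cos φ cos δ sin H₀ = 1.4693×-0.87546×0.05582 + 0.48328×0.99844×0.99486 = -0.071802 + 0.480046 = 0.408244.
Q̄ = (S₀/π) × [bracket] = (1876/π) × 0.408244 = 243.78 W/m².
Ratio Q̄_A / Q̄_B = 211.81 / 243.78 = 0.8689.

Q̄_A / Q̄_B ≈ 0.869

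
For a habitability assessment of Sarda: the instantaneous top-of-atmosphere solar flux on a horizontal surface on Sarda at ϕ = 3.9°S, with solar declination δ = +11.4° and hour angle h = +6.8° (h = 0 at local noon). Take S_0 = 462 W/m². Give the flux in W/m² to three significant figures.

cos θ_z = sin ϕ sin δ + cos ϕ cos δ cos h = -0.013444 + 0.971121 = 0.957677.
Flux = S_0 · cos θ_z = 462 × 0.957677 = 442.4 W/m².

442 W/m²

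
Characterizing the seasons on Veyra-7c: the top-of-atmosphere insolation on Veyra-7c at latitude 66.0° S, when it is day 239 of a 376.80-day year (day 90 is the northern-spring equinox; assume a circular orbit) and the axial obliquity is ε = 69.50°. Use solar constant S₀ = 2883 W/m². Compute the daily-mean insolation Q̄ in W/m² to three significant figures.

Q̄ ≈ 0.00 W/m²

Solar longitude: λ_s = 360° × (239 − 90)/376.80 = 142.357°.
sin δ = sin 69.50° × sin 142.357° = 0.57207, so δ = +34.894°.
cos H₀ = −tan(-66.0°) tan(+34.894°) = 1.5665 ≥ 1 ⇒ polar night, H₀ = 0 and Q̄ = 0.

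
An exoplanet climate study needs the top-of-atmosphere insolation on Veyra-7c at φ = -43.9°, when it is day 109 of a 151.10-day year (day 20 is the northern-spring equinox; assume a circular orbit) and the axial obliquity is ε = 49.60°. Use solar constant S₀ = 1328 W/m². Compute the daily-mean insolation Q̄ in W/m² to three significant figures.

Solar longitude: λ_s = 360° × (109 − 20)/151.10 = 212.045°.
sin δ = sin 49.60° × sin 212.045° = -0.40406, so δ = -23.832°.
cos H₀ = −tan(-43.9°) tan(-23.832°) = -0.4251, H₀ = 2.0098 rad.
Bracket: H₀ sin φ sin δ + cos φ cos δ sin H₀ = 2.0098×-0.69340×-0.40406 + 0.72055×0.91473×0.90515 = 0.563096 + 0.596592 = 1.159688.
Q̄ = (S₀/π) × [bracket] = (1328/π) × 1.159688 = 490.2 W/m².

Q̄ ≈ 490 W/m²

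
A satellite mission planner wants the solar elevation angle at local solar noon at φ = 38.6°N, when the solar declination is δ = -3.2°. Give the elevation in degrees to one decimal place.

48.2°

At local noon the hour angle is zero, so the zenith angle equals |φ − δ| = |+38.6° − (-3.200°)| = 41.800°.
Elevation = 90° − 41.800° = 48.2°.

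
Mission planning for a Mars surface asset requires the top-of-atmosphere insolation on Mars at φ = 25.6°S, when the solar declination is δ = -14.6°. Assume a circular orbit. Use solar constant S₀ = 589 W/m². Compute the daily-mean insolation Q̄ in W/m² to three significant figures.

Q̄ ≈ 197 W/m²

cos H₀ = −tan(-25.6°) tan(-14.600°) = -0.1248, H₀ = 1.6959 rad.
Bracket: H₀ sin φ sin δ + cos φ cos δ sin H₀ = 1.6959×-0.43209×-0.25207 + 0.90183×0.96771×0.99218 = 0.184712 + 0.865885 = 1.050597.
Q̄ = (S₀/π) × [bracket] = (589/π) × 1.050597 = 197.0 W/m².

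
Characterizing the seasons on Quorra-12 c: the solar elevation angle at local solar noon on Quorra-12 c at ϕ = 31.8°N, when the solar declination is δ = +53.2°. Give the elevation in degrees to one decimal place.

At local noon the hour angle is zero, so the zenith angle equals |ϕ − δ| = |+31.8° − (+53.200°)| = 21.400°.
Elevation = 90° − 21.400° = 68.6°.

68.6°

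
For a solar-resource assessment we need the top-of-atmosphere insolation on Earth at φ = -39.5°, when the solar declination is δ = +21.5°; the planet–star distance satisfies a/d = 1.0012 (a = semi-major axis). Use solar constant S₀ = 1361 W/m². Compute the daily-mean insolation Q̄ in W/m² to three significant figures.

cos H₀ = −tan(-39.5°) tan(+21.500°) = 0.3247, H₀ = 1.2401 rad.
Bracket: H₀ sin φ sin δ + cos φ cos δ sin H₀ = 1.2401×-0.63608×0.36650 + 0.77162×0.93042×0.94581 = -0.289096 + 0.679026 = 0.389930.
Inverse-square distance factor (a/d)² = 1.0012² = 1.002401.
Q̄ = (S₀/π) × 1.002401 × [bracket] = (1361/π) × 1.002401 × 0.389930 = 169.3 W/m².

Q̄ ≈ 169 W/m²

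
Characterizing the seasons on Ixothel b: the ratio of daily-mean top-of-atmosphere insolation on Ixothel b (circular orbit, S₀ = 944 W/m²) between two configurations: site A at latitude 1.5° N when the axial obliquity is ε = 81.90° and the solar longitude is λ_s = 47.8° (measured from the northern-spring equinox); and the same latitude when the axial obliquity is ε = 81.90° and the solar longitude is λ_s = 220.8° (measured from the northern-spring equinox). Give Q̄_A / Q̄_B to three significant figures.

— Configuration A (φ=+1.5°):
Solar declination: sin δ = sin ε · sin λ_s = sin 81.90° × sin 47.8° = 0.73341, so δ = +47.173°.
cos H₀ = −tan(+1.5°) tan(+47.173°) = -0.0283, H₀ = 1.5991 rad.
Bracket: H₀ sin φ sin δ + cos φ cos δ sin H₀ = 1.5991×0.02618×0.73341 + 0.99966×0.67978×0.99960 = 0.030704 + 0.679277 = 0.709981.
Q̄ = (S₀/π) × [bracket] = (944/π) × 0.709981 = 213.34 W/m².
— Configuration B (φ=+1.5°):
Solar declination: sin δ = sin ε · sin λ_s = sin 81.90° × sin 220.8° = -0.64690, so δ = -40.308°.
cos H₀ = −tan(+1.5°) tan(-40.308°) = 0.0222, H₀ = 1.5486 rad.
Bracket: H₀ sin φ sin δ + cos φ cos δ sin H₀ = 1.5486×0.02618×-0.64690 + 0.99966×0.76257×0.99975 = -0.026227 + 0.762120 = 0.735893.
Q̄ = (S₀/π) × [bracket] = (944/π) × 0.735893 = 221.12 W/m².
Ratio Q̄_A / Q̄_B = 213.34 / 221.12 = 0.9648.

Q̄_A / Q̄_B ≈ 0.965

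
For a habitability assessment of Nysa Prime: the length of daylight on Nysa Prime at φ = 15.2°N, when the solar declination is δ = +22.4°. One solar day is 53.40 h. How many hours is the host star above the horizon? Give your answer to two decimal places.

cos H₀ = −tan φ · tan δ = −tan(+15.2°) × tan(+22.400°) = -0.1120, so H₀ = 1.6830 rad = 96.43°.
Daylight = 2H₀/(2π) × 53.40 h = (1.6830/π) × 53.40 = 28.61 h.

28.61 h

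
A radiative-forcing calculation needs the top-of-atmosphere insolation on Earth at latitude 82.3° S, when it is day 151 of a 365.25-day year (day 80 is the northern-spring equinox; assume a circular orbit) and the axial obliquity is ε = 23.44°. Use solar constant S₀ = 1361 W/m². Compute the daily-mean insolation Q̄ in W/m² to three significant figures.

Solar longitude: λ_s = 360° × (151 − 80)/365.25 = 69.979°.
sin δ = sin 23.44° × sin 69.979° = 0.37375, so δ = +21.947°.
cos H₀ = −tan(-82.3°) tan(+21.947°) = 2.9803 ≥ 1 ⇒ polar night, H₀ = 0 and Q̄ = 0.

Q̄ ≈ 0.00 W/m²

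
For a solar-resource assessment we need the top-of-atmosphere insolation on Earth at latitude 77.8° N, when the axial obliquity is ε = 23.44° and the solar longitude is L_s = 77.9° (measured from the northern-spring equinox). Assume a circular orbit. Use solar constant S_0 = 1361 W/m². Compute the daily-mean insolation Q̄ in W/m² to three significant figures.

Solar declination: sin δ = sin ε · sin L_s = sin 23.44° × sin 77.9° = 0.38895, so δ = +22.889°.
cos h₀ = −tan(+77.8°) tan(+22.889°) = -1.9527 ≤ −1 ⇒ polar day, h₀ = π.
Bracket: h₀ sin ϕ sin δ + cos ϕ cos δ sin h₀ = 3.1416×0.97742×0.38895 + 0.21132×0.92126×0.00000 = 1.194334 + 0.000000 = 1.194334.
Q̄ = (S_0/π) × [bracket] = (1361/π) × 1.194334 = 517.4 W/m².

Q̄ ≈ 517 W/m²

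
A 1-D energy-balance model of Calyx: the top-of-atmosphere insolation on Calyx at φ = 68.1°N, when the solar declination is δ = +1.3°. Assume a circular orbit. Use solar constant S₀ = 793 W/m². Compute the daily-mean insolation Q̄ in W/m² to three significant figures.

Q̄ ≈ 103 W/m²

cos H₀ = −tan(+68.1°) tan(+1.300°) = -0.0565, H₀ = 1.6273 rad.
Bracket: H₀ sin φ sin δ + cos φ cos δ sin H₀ = 1.6273×0.92784×0.02269 + 0.37299×0.99974×0.99841 = 0.034259 + 0.372300 = 0.406559.
Q̄ = (S₀/π) × [bracket] = (793/π) × 0.406559 = 102.6 W/m².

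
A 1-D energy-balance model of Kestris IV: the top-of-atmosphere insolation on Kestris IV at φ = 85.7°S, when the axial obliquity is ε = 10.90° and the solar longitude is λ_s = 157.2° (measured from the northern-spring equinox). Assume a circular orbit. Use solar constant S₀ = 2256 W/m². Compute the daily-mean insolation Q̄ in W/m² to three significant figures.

Q̄ ≈ 0.175 W/m²

Solar declination: sin δ = sin ε · sin λ_s = sin 10.90° × sin 157.2° = 0.07328, so δ = +4.202°.
cos H₀ = −tan(-85.7°) tan(+4.202°) = 0.9772, H₀ = 0.2140 rad.
Bracket: H₀ sin φ sin δ + cos φ cos δ sin H₀ = 0.2140×-0.99719×0.07328 + 0.07498×0.99731×0.21239 = -0.015638 + 0.015882 = 0.000244.
Q̄ = (S₀/π) × [bracket] = (2256/π) × 0.000244 = 0.1752 W/m².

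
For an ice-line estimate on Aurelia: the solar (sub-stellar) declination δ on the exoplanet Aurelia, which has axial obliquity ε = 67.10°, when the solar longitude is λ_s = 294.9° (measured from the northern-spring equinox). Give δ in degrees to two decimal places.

δ = -56.67°

sin δ = sin ε · sin λ_s = sin 67.10° × sin 294.9° = -0.835556.
δ = arcsin(-0.835556) = -56.67°.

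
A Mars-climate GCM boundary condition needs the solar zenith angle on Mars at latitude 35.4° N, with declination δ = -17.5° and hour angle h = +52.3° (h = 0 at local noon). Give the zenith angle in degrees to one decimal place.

cos θ_z = sin φ sin δ + cos φ cos δ cos h = -0.174193 + 0.475402 = 0.301209.
θ_z = arccos(0.301209) = 72.5°.

θ_z = 72.5°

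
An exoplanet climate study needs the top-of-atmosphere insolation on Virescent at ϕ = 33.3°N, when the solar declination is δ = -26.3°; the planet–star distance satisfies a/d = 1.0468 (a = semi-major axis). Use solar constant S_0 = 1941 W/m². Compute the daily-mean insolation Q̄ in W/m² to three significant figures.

cos h₀ = −tan(+33.3°) tan(-26.300°) = 0.3246, h₀ = 1.2402 rad.
Bracket: h₀ sin ϕ sin δ + cos ϕ cos δ sin h₀ = 1.2402×0.54902×-0.44307 + 0.83581×0.89649×0.94583 = -0.301684 + 0.708706 = 0.407022.
Inverse-square distance factor (a/d)² = 1.0468² = 1.095790.
Q̄ = (S_0/π) × 1.095790 × [bracket] = (1941/π) × 1.095790 × 0.407022 = 275.6 W/m².

Q̄ ≈ 276 W/m²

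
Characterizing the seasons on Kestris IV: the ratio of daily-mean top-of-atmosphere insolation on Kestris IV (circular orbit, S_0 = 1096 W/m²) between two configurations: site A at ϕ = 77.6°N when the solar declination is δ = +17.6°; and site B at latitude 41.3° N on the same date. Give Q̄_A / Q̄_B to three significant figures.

Q̄_A / Q̄_B ≈ 0.877

— Configuration A (ϕ=+77.6°):
cos h₀ = −tan(+77.6°) tan(+17.600°) = -1.4428 ≤ −1 ⇒ polar day, h₀ = π.
Bracket: h₀ sin ϕ sin δ + cos ϕ cos δ sin h₀ = 3.1416×0.97667×0.30237 + 0.21474×0.95319×0.00000 = 0.927764 + 0.000000 = 0.927764.
Q̄ = (S_0/π) × [bracket] = (1096/π) × 0.927764 = 323.67 W/m².
— Configuration B (ϕ=+41.3°):
cos h₀ = −tan(+41.3°) tan(+17.600°) = -0.2787, h₀ = 1.8532 rad.
Bracket: h₀ sin ϕ sin δ + cos ϕ cos δ sin h₀ = 1.8532×0.66000×0.30237 + 0.75126×0.95319×0.96038 = 0.369832 + 0.687722 = 1.057554.
Q̄ = (S_0/π) × [bracket] = (1096/π) × 1.057554 = 368.95 W/m².
Ratio Q̄_A / Q̄_B = 323.67 / 368.95 = 0.8773.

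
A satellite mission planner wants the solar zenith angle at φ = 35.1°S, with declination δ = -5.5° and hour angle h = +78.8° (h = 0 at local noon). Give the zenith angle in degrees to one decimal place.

cos θ_z = sin φ sin δ + cos φ cos δ cos h = 0.055112 + 0.158181 = 0.213293.
θ_z = arccos(0.213293) = 77.7°.

θ_z = 77.7°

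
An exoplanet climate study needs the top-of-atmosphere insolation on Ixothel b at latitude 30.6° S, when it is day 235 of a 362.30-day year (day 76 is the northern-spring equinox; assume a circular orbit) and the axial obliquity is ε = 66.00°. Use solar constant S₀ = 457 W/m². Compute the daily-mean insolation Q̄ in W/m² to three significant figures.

Solar longitude: λ_s = 360° × (235 − 76)/362.30 = 157.991°.
sin δ = sin 66.00° × sin 157.991° = 0.34236, so δ = +20.021°.
cos H₀ = −tan(-30.6°) tan(+20.021°) = 0.2155, H₀ = 1.3536 rad.
Bracket: H₀ sin φ sin δ + cos φ cos δ sin H₀ = 1.3536×-0.50904×0.34236 + 0.86074×0.93957×0.97651 = -0.235899 + 0.789729 = 0.553830.
Q̄ = (S₀/π) × [bracket] = (457/π) × 0.553830 = 80.56 W/m².

Q̄ ≈ 80.6 W/m²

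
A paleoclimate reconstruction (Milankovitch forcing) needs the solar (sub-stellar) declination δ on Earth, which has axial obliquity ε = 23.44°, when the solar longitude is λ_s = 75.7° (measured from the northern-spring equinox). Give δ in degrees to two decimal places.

sin δ = sin ε · sin λ_s = sin 23.44° × sin 75.7° = 0.385463.
δ = arcsin(0.385463) = +22.67°.

δ = +22.67°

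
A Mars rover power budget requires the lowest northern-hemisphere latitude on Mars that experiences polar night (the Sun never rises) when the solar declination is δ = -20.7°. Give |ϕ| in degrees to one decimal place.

Polar night requires cos h₀ = −tan ϕ tan δ ≥ 1, i.e. tan ϕ tan δ ≤ −1.
The boundary is |tan ϕ| · |tan δ| = 1, so |ϕ| = 90° − |δ| = 90° − 20.7° = 69.3° in the northern hemisphere.

|ϕ| = 69.3°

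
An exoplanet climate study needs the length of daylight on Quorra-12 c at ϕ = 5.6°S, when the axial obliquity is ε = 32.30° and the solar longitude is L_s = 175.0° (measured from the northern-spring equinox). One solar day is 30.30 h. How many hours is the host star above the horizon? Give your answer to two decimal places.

Solar declination: sin δ = sin ε · sin L_s = sin 32.30° × sin 175.0° = 0.04657, so δ = +2.669°.
cos h₀ = −tan ϕ · tan δ = −tan(-5.6°) × tan(+2.669°) = 0.0046, so h₀ = 1.5662 rad = 89.74°.
Daylight = 2h₀/(2π) × 30.30 h = (1.5662/π) × 30.30 = 15.11 h.

15.11 h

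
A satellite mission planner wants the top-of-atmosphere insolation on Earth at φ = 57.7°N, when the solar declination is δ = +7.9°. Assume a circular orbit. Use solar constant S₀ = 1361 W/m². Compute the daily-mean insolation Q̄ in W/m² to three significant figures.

cos H₀ = −tan(+57.7°) tan(+7.900°) = -0.2195, H₀ = 1.7921 rad.
Bracket: H₀ sin φ sin δ + cos φ cos δ sin H₀ = 1.7921×0.84526×0.13744 + 0.53435×0.99051×0.97561 = 0.208193 + 0.516370 = 0.724563.
Q̄ = (S₀/π) × [bracket] = (1361/π) × 0.724563 = 313.9 W/m².

Q̄ ≈ 314 W/m²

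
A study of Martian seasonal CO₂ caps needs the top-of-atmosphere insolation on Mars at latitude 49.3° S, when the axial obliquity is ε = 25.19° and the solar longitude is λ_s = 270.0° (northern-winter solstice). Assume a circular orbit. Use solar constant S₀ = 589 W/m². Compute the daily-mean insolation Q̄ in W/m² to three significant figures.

Solar declination: sin δ = sin ε · sin λ_s = sin 25.19° × sin 270.0° = -0.42562, so δ = -25.190°.
cos H₀ = −tan(-49.3°) tan(-25.190°) = -0.5468, H₀ = 2.1494 rad.
Bracket: H₀ sin φ sin δ + cos φ cos δ sin H₀ = 2.1494×-0.75813×-0.42562 + 0.65210×0.90490×0.83724 = 0.693558 + 0.494043 = 1.187601.
Q̄ = (S₀/π) × [bracket] = (589/π) × 1.187601 = 222.7 W/m².

Q̄ ≈ 223 W/m²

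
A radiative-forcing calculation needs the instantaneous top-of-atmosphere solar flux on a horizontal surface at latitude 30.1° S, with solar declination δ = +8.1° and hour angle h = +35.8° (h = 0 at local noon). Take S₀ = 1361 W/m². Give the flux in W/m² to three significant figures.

cos θ_z = sin φ sin δ + cos φ cos δ cos h = -0.070663 + 0.694693 = 0.624030.
Flux = S₀ · cos θ_z = 1361 × 0.624030 = 849.3 W/m².

849 W/m²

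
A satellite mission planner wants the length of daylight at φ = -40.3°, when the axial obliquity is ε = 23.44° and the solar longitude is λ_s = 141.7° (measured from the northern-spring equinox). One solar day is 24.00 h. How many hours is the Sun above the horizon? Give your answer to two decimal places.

Solar declination: sin δ = sin ε · sin λ_s = sin 23.44° × sin 141.7° = 0.24654, so δ = +14.273°.
cos H₀ = −tan φ · tan δ = −tan(-40.3°) × tan(+14.273°) = 0.2157, so H₀ = 1.3533 rad = 77.54°.
Daylight = 2H₀/(2π) × 24.00 h = (1.3533/π) × 24.00 = 10.34 h.

10.34 h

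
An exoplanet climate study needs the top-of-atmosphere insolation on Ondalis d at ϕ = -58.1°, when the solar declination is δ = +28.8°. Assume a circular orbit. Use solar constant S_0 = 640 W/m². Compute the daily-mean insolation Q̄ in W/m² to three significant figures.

Q̄ ≈ 3.57 W/m²

cos h₀ = −tan(-58.1°) tan(+28.800°) = 0.8832, h₀ = 0.4881 rad.
Bracket: h₀ sin ϕ sin δ + cos ϕ cos δ sin h₀ = 0.4881×-0.84897×0.48175 + 0.52844×0.87631×0.46896 = -0.199629 + 0.217165 = 0.017536.
Q̄ = (S_0/π) × [bracket] = (640/π) × 0.017536 = 3.572 W/m².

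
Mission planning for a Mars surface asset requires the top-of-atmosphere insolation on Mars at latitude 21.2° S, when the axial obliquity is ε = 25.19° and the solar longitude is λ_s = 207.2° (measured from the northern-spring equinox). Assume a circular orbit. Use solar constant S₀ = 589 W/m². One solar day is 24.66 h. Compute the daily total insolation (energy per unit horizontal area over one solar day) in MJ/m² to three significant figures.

17.1 MJ/m²

Solar declination: sin δ = sin ε · sin λ_s = sin 25.19° × sin 207.2° = -0.19455, so δ = -11.218°.
cos H₀ = −tan(-21.2°) tan(-11.218°) = -0.0769, H₀ = 1.6478 rad.
Bracket: H₀ sin φ sin δ + cos φ cos δ sin H₀ = 1.6478×-0.36162×-0.19455 + 0.93232×0.98089×0.99704 = 0.115928 + 0.911796 = 1.027724.
Q̄ = (S₀/π) × [bracket] = (589/π) × 1.027724 = 192.68 W/m².
Daily total = Q̄ × 24.66 h × 3600 s/h = 192.68 × 24.66 × 3600 / 10⁶ = 17.11 MJ/m².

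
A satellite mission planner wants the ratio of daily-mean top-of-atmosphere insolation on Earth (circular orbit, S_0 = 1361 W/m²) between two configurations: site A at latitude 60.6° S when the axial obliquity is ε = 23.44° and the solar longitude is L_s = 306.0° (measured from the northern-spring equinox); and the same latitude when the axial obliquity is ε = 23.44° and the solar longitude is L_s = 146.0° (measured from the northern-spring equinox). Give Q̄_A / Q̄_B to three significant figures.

— Configuration A (ϕ=-60.6°):
Solar declination: sin δ = sin ε · sin L_s = sin 23.44° × sin 306.0° = -0.32182, so δ = -18.773°.
cos h₀ = −tan(-60.6°) tan(-18.773°) = -0.6032, h₀ = 2.2183 rad.
Bracket: h₀ sin ϕ sin δ + cos ϕ cos δ sin h₀ = 2.2183×-0.87121×-0.32182 + 0.49090×0.94680×0.79757 = 0.621951 + 0.370698 = 0.992649.
Q̄ = (S_0/π) × [bracket] = (1361/π) × 0.992649 = 430.04 W/m².
— Configuration B (ϕ=-60.6°):
Solar declination: sin δ = sin ε · sin L_s = sin 23.44° × sin 146.0° = 0.22244, so δ = +12.852°.
cos h₀ = −tan(-60.6°) tan(+12.852°) = 0.4049, h₀ = 1.1539 rad.
Bracket: h₀ sin ϕ sin δ + cos ϕ cos δ sin h₀ = 1.1539×-0.87121×0.22244 + 0.49090×0.97495×0.91436 = -0.223617 + 0.437615 = 0.213998.
Q̄ = (S_0/π) × [bracket] = (1361/π) × 0.213998 = 92.708 W/m².
Ratio Q̄_A / Q̄_B = 430.04 / 92.708 = 4.639.

Q̄_A / Q̄_B ≈ 4.64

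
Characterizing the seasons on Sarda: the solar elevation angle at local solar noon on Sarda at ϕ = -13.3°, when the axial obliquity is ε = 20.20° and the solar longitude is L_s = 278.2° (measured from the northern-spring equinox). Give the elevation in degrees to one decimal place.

83.3°

Solar declination: sin δ = sin ε · sin L_s = sin 20.20° × sin 278.2° = -0.34177, so δ = -19.985°.
At local noon the hour angle is zero, so the zenith angle equals |ϕ − δ| = |-13.3° − (-19.985°)| = 6.685°.
Elevation = 90° − 6.685° = 83.3°.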